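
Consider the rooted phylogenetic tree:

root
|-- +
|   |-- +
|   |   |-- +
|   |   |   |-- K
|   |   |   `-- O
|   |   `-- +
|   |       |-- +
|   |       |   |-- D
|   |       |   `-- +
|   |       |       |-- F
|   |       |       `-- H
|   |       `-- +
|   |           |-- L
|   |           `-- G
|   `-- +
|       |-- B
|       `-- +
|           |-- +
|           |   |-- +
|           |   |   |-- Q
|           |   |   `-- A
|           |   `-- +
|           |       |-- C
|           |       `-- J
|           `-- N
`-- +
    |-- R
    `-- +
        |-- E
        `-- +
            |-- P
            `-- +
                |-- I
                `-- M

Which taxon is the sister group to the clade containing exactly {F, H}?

The clade containing exactly {F, H} attaches to the tree at the node subtending (D,(F,H)).
The other lineage descending from that same node — the sister group — is the single tip D.

D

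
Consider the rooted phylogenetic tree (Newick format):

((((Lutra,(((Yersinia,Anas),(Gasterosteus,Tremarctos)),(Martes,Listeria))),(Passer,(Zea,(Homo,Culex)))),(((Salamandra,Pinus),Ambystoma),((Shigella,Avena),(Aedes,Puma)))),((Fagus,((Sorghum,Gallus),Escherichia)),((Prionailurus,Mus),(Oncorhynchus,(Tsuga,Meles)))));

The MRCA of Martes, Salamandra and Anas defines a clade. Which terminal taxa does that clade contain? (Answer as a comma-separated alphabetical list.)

Tracing Martes: it sits inside (Martes,Listeria).
Tracing Salamandra: it sits inside (Salamandra,Pinus).
Tracing Anas: it sits inside (Yersinia,Anas).
The smallest clade enclosing all 3 is (((Lutra,(((Yersinia,Anas),(Gasterosteus,Tremarctos)),(Martes,Listeria))),(Passer,(Zea,(Homo,Culex)))),(((Salamandra,Pinus),Ambystoma),((Shigella,Avena),(Aedes,Puma)))); the answer is its 18 terminal taxa in alphabetical order.

Aedes, Ambystoma, Anas, Avena, Culex, Gasterosteus, Homo, Listeria, Lutra, Martes, Passer, Pinus, Puma, Salamandra, Shigella, Tremarctos, Yersinia, Zea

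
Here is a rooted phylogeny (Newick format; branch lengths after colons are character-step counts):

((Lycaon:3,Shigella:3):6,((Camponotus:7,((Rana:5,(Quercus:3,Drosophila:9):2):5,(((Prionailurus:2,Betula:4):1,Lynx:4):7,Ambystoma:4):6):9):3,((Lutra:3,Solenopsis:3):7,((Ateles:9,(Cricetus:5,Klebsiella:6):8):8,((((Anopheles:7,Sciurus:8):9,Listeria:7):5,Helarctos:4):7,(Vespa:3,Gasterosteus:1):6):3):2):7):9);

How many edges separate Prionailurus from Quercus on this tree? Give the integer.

7

The MRCA of Prionailurus and Quercus is the node subtending ((Rana,(Quercus,Drosophila)),(((Prionailurus,Betula),Lynx),Ambystoma)).
From Prionailurus up to that node: 4 branches. From Quercus up to the same node: 3 branches. Total: 4 + 3 = 7.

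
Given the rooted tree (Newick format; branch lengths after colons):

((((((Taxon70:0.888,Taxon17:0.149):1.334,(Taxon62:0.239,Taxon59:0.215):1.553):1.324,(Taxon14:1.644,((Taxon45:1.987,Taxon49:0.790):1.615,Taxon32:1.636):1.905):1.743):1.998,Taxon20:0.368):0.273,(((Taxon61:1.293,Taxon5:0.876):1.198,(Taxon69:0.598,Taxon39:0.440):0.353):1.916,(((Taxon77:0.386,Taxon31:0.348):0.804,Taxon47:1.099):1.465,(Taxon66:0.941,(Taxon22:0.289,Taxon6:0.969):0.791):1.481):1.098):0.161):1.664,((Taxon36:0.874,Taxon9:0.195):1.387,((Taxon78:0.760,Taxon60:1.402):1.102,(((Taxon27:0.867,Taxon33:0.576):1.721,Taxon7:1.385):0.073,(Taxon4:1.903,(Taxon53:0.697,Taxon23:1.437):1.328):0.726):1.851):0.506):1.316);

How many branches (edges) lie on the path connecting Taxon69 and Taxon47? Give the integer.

The MRCA of Taxon69 and Taxon47 is the node subtending (((Taxon61,Taxon5),(Taxon69,Taxon39)),(((Taxon77,Taxon31),Taxon47),(Taxon66,(Taxon22,Taxon6)))).
From Taxon69 up to that node: 3 branches. From Taxon47 up to the same node: 3 branches. Total: 3 + 3 = 6.

6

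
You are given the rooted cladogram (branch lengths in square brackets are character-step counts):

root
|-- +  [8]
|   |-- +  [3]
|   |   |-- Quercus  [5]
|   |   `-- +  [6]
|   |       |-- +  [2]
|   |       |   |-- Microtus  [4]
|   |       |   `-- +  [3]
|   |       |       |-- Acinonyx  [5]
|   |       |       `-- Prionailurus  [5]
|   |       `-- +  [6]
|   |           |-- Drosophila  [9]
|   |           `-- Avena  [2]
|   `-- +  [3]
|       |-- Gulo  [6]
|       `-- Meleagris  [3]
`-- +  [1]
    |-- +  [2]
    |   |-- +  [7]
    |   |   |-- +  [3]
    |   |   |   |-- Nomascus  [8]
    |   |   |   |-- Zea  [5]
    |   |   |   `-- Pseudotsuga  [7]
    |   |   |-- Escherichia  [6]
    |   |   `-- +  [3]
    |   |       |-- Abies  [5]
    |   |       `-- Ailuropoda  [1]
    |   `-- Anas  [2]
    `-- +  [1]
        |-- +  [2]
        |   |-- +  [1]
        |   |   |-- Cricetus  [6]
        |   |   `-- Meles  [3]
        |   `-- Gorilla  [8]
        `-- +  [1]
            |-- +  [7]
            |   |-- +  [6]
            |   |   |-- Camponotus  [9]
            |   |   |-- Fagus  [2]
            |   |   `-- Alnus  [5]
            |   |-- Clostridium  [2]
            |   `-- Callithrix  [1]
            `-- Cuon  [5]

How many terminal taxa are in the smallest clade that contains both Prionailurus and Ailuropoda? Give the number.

The MRCA of Prionailurus and Ailuropoda is the root, so the clade is the entire tree.
That clade contains 24 terminal taxa: Abies, Acinonyx, Ailuropoda, Alnus, Anas, Avena, Callithrix, Camponotus, Clostridium, Cricetus, Cuon, Drosophila, Escherichia, Fagus, Gorilla, Gulo, Meleagris, Meles, Microtus, Nomascus, Prionailurus, Pseudotsuga, Quercus, Zea.

24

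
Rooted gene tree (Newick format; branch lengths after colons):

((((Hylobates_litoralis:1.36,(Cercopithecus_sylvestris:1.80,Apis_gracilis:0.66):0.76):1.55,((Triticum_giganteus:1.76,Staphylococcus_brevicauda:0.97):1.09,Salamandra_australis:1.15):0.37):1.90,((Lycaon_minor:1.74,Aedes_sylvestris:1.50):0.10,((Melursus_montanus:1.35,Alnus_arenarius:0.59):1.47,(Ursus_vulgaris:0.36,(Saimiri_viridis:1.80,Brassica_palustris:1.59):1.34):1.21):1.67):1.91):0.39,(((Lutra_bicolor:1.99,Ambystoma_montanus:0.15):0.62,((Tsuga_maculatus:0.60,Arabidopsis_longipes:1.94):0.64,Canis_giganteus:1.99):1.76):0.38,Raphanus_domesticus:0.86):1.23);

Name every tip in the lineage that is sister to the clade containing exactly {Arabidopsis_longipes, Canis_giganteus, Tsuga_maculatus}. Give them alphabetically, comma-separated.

Ambystoma_montanus, Lutra_bicolor

The clade containing exactly {Arabidopsis_longipes, Canis_giganteus, Tsuga_maculatus} attaches to the tree at the node subtending ((Lutra_bicolor,Ambystoma_montanus),((Tsuga_maculatus,Arabidopsis_longipes),Canis_giganteus)).
The other lineage descending from that same node — the sister group — is (Lutra_bicolor,Ambystoma_montanus); its 2 tips in alphabetical order are the answer.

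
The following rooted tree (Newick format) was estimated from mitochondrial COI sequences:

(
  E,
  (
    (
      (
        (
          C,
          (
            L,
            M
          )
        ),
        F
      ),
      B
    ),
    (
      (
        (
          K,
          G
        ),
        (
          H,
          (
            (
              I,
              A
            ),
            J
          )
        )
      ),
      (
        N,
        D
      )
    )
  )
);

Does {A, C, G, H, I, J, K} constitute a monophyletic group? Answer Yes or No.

No

The MRCA of the listed taxa subtends ((((C,(L,M)),F),B),(((K,G),(H,((I,A),J))),(N,D))).
That clade also contains B, D, F, L, M, N, which are not in the proposed group, so the group is not monophyletic.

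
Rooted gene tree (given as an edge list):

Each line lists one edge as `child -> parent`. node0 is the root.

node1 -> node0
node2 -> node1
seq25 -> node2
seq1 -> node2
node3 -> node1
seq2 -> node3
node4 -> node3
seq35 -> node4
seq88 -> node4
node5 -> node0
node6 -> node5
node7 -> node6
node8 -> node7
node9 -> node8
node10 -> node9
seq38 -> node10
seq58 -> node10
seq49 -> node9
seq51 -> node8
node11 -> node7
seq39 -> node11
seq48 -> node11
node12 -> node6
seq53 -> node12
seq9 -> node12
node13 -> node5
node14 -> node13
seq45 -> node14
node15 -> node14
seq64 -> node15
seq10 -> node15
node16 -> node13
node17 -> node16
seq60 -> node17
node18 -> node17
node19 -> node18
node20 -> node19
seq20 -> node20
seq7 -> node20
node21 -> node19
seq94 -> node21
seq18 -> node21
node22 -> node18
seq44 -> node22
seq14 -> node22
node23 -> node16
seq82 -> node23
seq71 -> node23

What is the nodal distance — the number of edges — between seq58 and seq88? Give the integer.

11

The MRCA of seq58 and seq88 is the root of the tree.
From seq58 up to that node: 7 branches. From seq88 up to the same node: 4 branches. Total: 7 + 4 = 11.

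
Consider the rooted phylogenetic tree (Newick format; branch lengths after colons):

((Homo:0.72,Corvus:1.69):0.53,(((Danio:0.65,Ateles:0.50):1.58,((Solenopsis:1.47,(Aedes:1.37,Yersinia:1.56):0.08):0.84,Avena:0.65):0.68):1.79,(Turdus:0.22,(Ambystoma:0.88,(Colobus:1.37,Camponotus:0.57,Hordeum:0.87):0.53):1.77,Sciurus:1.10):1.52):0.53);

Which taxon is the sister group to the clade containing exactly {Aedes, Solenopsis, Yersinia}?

The clade containing exactly {Aedes, Solenopsis, Yersinia} attaches to the tree at the node subtending ((Solenopsis,(Aedes,Yersinia)),Avena).
The other lineage descending from that same node — the sister group — is the single tip Avena.

Avena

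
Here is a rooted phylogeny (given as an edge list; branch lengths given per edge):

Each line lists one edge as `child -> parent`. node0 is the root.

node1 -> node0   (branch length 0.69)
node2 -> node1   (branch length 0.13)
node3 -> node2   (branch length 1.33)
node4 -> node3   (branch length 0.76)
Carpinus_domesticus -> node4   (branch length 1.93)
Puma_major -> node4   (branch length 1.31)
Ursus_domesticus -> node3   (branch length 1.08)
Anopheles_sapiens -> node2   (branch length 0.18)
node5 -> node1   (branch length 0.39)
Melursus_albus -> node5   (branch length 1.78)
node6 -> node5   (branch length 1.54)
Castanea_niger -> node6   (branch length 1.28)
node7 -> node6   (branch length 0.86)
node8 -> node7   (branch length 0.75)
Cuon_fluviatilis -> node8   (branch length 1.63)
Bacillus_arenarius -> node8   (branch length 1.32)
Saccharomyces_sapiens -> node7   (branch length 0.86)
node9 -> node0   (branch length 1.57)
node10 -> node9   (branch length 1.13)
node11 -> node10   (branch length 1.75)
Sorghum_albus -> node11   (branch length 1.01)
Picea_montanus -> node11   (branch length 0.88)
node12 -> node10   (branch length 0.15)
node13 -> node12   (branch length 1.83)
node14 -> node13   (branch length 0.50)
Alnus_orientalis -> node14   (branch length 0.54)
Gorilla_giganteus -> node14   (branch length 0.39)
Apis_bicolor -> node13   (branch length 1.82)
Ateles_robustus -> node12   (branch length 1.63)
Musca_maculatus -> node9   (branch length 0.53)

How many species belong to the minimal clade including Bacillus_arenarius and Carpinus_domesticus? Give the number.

The MRCA of Bacillus_arenarius and Carpinus_domesticus is the node subtending ((((Carpinus_domesticus,Puma_major),Ursus_domesticus),Anopheles_sapiens),(Melursus_albus,(Castanea_niger,((Cuon_fluviatilis,Bacillus_arenarius),Saccharomyces_sapiens)))).
That clade contains 9 terminal taxa: Anopheles_sapiens, Bacillus_arenarius, Carpinus_domesticus, Castanea_niger, Cuon_fluviatilis, Melursus_albus, Puma_major, Saccharomyces_sapiens, Ursus_domesticus.

9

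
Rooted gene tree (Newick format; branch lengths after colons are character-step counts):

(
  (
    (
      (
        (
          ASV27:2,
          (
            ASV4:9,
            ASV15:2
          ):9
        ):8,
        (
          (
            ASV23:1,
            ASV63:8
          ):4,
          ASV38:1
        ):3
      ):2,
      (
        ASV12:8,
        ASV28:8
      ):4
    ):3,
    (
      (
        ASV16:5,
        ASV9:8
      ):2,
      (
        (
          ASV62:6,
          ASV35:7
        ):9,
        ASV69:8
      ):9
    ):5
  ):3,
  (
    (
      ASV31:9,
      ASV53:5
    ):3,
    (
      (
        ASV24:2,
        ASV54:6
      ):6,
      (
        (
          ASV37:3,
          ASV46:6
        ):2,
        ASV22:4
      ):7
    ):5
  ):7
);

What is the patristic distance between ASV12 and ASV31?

37

The path runs ASV12 → … → MRCA → … → ASV31; the MRCA is the root of the tree.
Branch lengths along that path: 8 + 4 + 3 + 3 + 7 + 3 + 9 = 37.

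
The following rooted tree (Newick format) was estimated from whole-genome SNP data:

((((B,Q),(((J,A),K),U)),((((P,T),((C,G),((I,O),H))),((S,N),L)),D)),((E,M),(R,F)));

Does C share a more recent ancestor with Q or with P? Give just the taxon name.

The MRCA of C and P subtends ((P,T),((C,G),((I,O),H))) (7 taxa).
The MRCA of C and Q subtends (((B,Q),(((J,A),K),U)),((((P,T),((C,G),((I,O),H))),((S,N),L)),D)) (17 taxa).
The first is nested inside the second, so C shares a more recent common ancestor with P.

P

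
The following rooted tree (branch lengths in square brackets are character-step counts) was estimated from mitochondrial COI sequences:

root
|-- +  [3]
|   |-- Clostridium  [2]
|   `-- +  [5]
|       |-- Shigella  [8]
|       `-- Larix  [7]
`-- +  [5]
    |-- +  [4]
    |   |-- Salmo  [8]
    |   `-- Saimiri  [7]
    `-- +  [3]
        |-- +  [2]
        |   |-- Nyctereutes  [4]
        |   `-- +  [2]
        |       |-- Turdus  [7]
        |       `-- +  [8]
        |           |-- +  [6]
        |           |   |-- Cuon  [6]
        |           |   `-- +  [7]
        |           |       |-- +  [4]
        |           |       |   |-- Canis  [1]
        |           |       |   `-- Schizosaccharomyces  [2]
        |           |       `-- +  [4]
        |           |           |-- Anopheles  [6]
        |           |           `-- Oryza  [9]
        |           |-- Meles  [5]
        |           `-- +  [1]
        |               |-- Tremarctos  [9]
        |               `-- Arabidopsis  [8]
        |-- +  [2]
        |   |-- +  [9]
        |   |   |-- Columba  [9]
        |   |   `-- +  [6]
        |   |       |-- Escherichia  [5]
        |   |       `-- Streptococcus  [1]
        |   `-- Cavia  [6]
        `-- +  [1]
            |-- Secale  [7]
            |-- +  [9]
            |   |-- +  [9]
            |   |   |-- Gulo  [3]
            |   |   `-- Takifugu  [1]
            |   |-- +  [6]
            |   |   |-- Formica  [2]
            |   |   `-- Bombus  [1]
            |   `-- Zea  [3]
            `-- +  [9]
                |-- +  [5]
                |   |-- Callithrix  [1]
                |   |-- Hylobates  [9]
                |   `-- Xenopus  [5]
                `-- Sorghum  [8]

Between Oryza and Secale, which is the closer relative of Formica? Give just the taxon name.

Secale

The MRCA of Formica and Secale subtends (Secale,((Gulo,Takifugu),(Formica,Bombus),Zea),((Callithrix,Hylobates,Xenopus),Sorghum)) (10 taxa).
The MRCA of Formica and Oryza subtends ((Nyctereutes,(Turdus,((Cuon,((Canis,Schizosaccharomyces),(Anopheles,Oryza))),Meles,(Tremarctos,Arabidopsis)))),((Columba,(Escherichia,Streptococcus)),Cavia),(Secale,((Gulo,Takifugu),(Formica,Bombus),Zea),((Callithrix,Hylobates,Xenopus),Sorghum))) (24 taxa).
The first is nested inside the second, so Formica shares a more recent common ancestor with Secale.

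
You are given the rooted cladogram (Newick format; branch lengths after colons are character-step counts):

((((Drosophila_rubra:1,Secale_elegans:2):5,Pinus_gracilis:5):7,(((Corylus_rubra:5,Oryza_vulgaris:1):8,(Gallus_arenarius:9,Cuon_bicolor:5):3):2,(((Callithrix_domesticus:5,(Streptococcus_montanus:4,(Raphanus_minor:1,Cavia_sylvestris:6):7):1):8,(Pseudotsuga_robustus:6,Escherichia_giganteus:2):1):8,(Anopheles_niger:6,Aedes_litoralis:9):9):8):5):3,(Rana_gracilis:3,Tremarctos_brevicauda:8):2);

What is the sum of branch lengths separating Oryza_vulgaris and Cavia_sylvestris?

49

The path runs Oryza_vulgaris → … → MRCA → … → Cavia_sylvestris; the MRCA is the node subtending (((Corylus_rubra,Oryza_vulgaris),(Gallus_arenarius,Cuon_bicolor)),(((Callithrix_domesticus,(Streptococcus_montanus,(Raphanus_minor,Cavia_sylvestris))),(Pseudotsuga_robustus,Escherichia_giganteus)),(Anopheles_niger,Aedes_litoralis))).
Branch lengths along that path: 1 + 8 + 2 + 8 + 8 + 8 + 1 + 7 + 6 = 49.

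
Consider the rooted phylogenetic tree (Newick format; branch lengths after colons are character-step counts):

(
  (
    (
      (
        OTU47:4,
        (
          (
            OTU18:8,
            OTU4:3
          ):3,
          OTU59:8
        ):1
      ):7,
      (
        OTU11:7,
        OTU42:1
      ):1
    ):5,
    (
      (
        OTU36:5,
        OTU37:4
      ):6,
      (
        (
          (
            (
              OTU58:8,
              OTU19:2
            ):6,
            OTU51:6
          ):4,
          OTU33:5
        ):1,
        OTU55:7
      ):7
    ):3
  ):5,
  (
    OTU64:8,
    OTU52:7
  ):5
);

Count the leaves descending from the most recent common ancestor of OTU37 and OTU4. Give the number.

The MRCA of OTU37 and OTU4 is the node subtending (((OTU47,((OTU18,OTU4),OTU59)),(OTU11,OTU42)),((OTU36,OTU37),((((OTU58,OTU19),OTU51),OTU33),OTU55))).
That clade contains 13 terminal taxa: OTU11, OTU18, OTU19, OTU33, OTU36, OTU37, OTU4, OTU42, OTU47, OTU51, OTU55, OTU58, OTU59.

13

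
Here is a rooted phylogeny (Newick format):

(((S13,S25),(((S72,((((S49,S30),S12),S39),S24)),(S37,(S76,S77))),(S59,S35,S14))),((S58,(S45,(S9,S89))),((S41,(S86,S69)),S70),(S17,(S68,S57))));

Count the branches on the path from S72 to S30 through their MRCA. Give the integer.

6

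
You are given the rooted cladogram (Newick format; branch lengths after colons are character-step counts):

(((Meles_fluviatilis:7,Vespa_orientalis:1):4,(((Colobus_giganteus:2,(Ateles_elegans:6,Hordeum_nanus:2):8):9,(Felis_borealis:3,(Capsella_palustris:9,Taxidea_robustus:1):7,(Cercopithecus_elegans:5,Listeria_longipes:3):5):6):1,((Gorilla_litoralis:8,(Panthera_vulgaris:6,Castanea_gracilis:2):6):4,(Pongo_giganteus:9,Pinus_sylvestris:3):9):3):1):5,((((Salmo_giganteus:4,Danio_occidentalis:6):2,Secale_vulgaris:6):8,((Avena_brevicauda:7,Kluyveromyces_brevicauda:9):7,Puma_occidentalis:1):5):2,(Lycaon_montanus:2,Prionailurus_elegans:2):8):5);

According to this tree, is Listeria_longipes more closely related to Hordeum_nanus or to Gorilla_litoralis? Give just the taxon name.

Hordeum_nanus

The MRCA of Listeria_longipes and Hordeum_nanus subtends ((Colobus_giganteus,(Ateles_elegans,Hordeum_nanus)),(Felis_borealis,(Capsella_palustris,Taxidea_robustus),(Cercopithecus_elegans,Listeria_longipes))) (8 taxa).
The MRCA of Listeria_longipes and Gorilla_litoralis subtends (((Colobus_giganteus,(Ateles_elegans,Hordeum_nanus)),(Felis_borealis,(Capsella_palustris,Taxidea_robustus),(Cercopithecus_elegans,Listeria_longipes))),((Gorilla_litoralis,(Panthera_vulgaris,Castanea_gracilis)),(Pongo_giganteus,Pinus_sylvestris))) (13 taxa).
The first is nested inside the second, so Listeria_longipes shares a more recent common ancestor with Hordeum_nanus.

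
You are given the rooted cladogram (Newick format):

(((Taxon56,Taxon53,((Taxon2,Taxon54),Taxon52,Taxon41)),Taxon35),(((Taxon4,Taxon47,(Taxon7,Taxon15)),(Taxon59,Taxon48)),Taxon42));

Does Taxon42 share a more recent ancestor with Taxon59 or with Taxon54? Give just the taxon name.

The MRCA of Taxon42 and Taxon59 subtends (((Taxon4,Taxon47,(Taxon7,Taxon15)),(Taxon59,Taxon48)),Taxon42) (7 taxa).
The MRCA of Taxon42 and Taxon54 is the root, subtending the entire tree (14 taxa).
The first is nested inside the second, so Taxon42 shares a more recent common ancestor with Taxon59.

Taxon59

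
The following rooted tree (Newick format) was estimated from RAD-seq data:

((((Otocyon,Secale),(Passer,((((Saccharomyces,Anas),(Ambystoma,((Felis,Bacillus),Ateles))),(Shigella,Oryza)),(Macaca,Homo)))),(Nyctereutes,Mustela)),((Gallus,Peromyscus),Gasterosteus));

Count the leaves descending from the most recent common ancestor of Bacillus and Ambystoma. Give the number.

The MRCA of Bacillus and Ambystoma is the node subtending (Ambystoma,((Felis,Bacillus),Ateles)).
That clade contains 4 terminal taxa: Ambystoma, Ateles, Bacillus, Felis.

4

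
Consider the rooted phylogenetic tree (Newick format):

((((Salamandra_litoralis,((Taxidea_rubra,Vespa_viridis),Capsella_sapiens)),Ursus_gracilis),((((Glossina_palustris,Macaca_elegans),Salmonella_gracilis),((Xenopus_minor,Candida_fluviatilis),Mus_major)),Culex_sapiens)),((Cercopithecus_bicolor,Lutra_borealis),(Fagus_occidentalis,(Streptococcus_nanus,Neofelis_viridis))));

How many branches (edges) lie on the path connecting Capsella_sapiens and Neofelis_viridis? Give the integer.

The MRCA of Capsella_sapiens and Neofelis_viridis is the root of the tree.
From Capsella_sapiens up to that node: 5 branches. From Neofelis_viridis up to the same node: 4 branches. Total: 5 + 4 = 9.

9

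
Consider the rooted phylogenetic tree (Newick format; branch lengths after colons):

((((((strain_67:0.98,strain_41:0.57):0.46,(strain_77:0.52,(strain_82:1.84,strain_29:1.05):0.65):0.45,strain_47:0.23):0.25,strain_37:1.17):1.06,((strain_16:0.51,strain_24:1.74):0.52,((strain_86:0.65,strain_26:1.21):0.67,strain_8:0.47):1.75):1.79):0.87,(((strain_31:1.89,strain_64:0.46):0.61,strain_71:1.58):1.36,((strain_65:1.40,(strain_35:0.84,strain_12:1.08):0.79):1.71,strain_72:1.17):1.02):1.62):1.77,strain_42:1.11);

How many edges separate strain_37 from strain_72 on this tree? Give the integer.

The MRCA of strain_37 and strain_72 is the node subtending (((((strain_67,strain_41),(strain_77,(strain_82,strain_29)),strain_47),strain_37),((strain_16,strain_24),((strain_86,strain_26),strain_8))),(((strain_31,strain_64),strain_71),((strain_65,(strain_35,strain_12)),strain_72))).
From strain_37 up to that node: 3 branches. From strain_72 up to the same node: 3 branches. Total: 3 + 3 = 6.

6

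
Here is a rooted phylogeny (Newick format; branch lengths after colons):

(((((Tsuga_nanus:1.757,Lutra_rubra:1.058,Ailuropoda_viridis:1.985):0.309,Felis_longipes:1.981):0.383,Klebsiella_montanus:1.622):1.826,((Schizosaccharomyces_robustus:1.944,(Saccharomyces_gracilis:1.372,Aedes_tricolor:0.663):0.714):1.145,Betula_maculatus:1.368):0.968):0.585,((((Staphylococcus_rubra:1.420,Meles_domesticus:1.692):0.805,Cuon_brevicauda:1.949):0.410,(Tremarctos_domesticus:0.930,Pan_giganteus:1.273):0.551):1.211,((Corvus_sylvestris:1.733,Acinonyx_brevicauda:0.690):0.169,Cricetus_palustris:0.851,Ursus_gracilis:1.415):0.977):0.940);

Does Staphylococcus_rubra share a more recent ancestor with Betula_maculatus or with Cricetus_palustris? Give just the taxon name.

The MRCA of Staphylococcus_rubra and Cricetus_palustris subtends ((((Staphylococcus_rubra,Meles_domesticus),Cuon_brevicauda),(Tremarctos_domesticus,Pan_giganteus)),((Corvus_sylvestris,Acinonyx_brevicauda),Cricetus_palustris,Ursus_gracilis)) (9 taxa).
The MRCA of Staphylococcus_rubra and Betula_maculatus is the root, subtending the entire tree (18 taxa).
The first is nested inside the second, so Staphylococcus_rubra shares a more recent common ancestor with Cricetus_palustris.

Cricetus_palustris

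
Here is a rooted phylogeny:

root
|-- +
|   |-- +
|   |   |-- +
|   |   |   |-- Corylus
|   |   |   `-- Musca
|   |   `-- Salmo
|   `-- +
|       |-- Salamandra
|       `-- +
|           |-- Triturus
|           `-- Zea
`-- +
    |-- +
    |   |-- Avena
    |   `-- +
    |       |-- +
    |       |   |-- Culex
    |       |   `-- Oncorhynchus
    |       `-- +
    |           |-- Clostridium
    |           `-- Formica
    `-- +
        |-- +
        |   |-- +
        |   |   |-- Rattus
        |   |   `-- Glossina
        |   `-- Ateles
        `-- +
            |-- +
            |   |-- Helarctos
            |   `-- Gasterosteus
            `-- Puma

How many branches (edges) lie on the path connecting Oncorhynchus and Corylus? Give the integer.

9

The MRCA of Oncorhynchus and Corylus is the root of the tree.
From Oncorhynchus up to that node: 5 branches. From Corylus up to the same node: 4 branches. Total: 5 + 4 = 9.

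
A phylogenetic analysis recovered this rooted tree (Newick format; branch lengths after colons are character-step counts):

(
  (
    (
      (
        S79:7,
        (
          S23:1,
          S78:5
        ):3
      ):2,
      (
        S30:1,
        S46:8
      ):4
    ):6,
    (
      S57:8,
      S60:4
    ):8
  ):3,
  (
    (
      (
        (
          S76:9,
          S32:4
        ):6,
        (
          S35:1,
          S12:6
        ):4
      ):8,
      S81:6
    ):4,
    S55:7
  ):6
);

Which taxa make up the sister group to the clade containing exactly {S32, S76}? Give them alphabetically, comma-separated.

S12, S35

The clade containing exactly {S32, S76} attaches to the tree at the node subtending ((S76,S32),(S35,S12)).
The other lineage descending from that same node — the sister group — is (S35,S12); its 2 tips in alphabetical order are the answer.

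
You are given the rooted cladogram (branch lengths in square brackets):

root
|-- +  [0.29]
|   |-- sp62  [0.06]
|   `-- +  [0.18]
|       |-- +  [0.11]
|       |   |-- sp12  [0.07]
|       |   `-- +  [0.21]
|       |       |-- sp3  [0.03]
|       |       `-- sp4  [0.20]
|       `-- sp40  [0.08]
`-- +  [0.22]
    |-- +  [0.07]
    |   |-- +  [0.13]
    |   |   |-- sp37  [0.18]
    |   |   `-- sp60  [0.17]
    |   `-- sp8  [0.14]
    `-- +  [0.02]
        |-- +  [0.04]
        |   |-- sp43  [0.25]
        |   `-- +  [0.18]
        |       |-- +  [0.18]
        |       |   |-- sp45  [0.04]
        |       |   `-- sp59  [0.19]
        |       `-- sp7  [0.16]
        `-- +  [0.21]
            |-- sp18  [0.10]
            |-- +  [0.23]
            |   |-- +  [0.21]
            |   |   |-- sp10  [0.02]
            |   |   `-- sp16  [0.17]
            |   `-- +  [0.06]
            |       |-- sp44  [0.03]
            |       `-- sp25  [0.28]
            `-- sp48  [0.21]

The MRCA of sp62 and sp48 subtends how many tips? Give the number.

18

The MRCA of sp62 and sp48 is the root, so the clade is the entire tree.
That clade contains 18 terminal taxa: sp10, sp12, sp16, sp18, sp25, sp3, sp37, sp4, sp40, sp43, sp44, sp45, sp48, sp59, sp60, sp62, sp7, sp8.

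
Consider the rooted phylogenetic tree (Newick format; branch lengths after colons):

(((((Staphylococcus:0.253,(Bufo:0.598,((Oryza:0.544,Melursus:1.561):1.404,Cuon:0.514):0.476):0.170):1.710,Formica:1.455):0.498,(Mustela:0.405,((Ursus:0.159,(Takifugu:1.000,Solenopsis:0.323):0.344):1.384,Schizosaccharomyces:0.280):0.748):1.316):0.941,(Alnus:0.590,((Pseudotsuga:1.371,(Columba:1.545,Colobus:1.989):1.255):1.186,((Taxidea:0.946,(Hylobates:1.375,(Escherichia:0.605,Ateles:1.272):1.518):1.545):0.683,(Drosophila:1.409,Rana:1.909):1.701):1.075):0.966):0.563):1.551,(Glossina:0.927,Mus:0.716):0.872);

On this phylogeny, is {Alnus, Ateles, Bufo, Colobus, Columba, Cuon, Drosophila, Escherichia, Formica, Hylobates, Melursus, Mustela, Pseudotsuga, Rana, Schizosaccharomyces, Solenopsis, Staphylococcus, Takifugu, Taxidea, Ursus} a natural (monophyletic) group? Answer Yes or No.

No

The MRCA of the listed taxa subtends ((((Staphylococcus,(Bufo,((Oryza,Melursus),Cuon))),Formica),(Mustela,((Ursus,(Takifugu,Solenopsis)),Schizosaccharomyces))),(Alnus,((Pseudotsuga,(Columba,Colobus)),((Taxidea,(Hylobates,(Escherichia,Ateles))),(Drosophila,Rana))))).
That clade also contains Oryza, which is not in the proposed group, so the group is not monophyletic.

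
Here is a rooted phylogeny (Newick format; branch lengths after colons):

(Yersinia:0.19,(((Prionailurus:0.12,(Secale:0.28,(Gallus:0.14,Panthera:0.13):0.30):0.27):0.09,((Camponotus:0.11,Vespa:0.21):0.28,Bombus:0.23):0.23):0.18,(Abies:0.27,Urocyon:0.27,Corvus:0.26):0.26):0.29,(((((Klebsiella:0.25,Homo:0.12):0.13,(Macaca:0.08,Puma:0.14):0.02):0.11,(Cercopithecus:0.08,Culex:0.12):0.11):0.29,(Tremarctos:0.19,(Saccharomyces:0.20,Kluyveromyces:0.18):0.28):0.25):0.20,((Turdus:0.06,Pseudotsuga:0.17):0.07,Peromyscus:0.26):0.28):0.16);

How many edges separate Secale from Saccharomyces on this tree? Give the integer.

10

The MRCA of Secale and Saccharomyces is the root of the tree.
From Secale up to that node: 5 branches. From Saccharomyces up to the same node: 5 branches. Total: 5 + 5 = 10.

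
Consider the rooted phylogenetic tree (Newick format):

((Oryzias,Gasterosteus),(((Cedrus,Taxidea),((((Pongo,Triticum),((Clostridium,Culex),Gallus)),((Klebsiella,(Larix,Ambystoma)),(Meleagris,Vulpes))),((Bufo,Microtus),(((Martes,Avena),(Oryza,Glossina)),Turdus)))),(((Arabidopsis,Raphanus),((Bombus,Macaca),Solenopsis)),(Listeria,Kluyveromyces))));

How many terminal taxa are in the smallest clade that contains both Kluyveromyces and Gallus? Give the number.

26

The MRCA of Kluyveromyces and Gallus is the node subtending (((Cedrus,Taxidea),((((Pongo,Triticum),((Clostridium,Culex),Gallus)),((Klebsiella,(Larix,Ambystoma)),(Meleagris,Vulpes))),((Bufo,Microtus),(((Martes,Avena),(Oryza,Glossina)),Turdus)))),(((Arabidopsis,Raphanus),((Bombus,Macaca),Solenopsis)),(Listeria,Kluyveromyces))).
That clade contains 26 terminal taxa: Ambystoma, Arabidopsis, Avena, Bombus, Bufo, Cedrus, Clostridium, Culex, Gallus, Glossina, Klebsiella, Kluyveromyces, Larix, Listeria, Macaca, Martes, Meleagris, Microtus, Oryza, Pongo, Raphanus, Solenopsis, Taxidea, Triticum, Turdus, Vulpes.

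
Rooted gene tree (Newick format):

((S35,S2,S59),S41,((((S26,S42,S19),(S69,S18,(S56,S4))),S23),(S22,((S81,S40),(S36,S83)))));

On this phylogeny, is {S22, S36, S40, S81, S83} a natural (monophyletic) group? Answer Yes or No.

Yes

The most recent common ancestor of these taxa subtends (S22,((S81,S40),(S36,S83))).
That clade has exactly 5 tips — every listed taxon and nothing else — so the group is monophyletic.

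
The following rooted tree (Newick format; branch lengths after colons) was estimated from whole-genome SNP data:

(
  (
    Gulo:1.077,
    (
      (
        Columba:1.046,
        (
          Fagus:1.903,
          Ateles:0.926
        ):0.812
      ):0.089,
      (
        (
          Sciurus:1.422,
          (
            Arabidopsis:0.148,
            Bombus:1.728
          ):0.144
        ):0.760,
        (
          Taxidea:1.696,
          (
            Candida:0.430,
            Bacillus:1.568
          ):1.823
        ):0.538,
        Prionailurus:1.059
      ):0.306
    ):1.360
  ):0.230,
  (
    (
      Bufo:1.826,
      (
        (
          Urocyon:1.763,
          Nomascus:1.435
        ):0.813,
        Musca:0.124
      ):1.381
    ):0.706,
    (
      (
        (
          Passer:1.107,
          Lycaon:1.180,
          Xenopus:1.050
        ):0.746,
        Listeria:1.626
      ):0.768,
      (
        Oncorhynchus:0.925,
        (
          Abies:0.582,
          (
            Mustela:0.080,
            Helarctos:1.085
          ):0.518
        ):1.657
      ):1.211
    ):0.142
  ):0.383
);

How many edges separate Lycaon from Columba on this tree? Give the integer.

The MRCA of Lycaon and Columba is the root of the tree.
From Lycaon up to that node: 5 branches. From Columba up to the same node: 4 branches. Total: 5 + 4 = 9.

9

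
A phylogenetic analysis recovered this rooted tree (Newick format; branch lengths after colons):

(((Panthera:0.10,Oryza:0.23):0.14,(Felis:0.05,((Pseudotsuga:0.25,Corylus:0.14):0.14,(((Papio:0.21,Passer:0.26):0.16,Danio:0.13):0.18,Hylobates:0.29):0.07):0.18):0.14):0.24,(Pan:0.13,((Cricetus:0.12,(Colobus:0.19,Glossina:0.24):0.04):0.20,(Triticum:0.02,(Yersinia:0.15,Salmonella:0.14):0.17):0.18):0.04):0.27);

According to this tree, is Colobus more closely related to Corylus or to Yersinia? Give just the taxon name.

The MRCA of Colobus and Yersinia subtends ((Cricetus,(Colobus,Glossina)),(Triticum,(Yersinia,Salmonella))) (6 taxa).
The MRCA of Colobus and Corylus is the root, subtending the entire tree (16 taxa).
The first is nested inside the second, so Colobus shares a more recent common ancestor with Yersinia.

Yersinia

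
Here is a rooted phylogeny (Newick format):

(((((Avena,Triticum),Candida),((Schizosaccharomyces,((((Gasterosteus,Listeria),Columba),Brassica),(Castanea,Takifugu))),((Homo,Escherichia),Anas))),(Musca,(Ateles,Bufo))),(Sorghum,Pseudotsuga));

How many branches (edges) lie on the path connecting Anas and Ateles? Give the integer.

The MRCA of Anas and Ateles is the node subtending ((((Avena,Triticum),Candida),((Schizosaccharomyces,((((Gasterosteus,Listeria),Columba),Brassica),(Castanea,Takifugu))),((Homo,Escherichia),Anas))),(Musca,(Ateles,Bufo))).
From Anas up to that node: 4 branches. From Ateles up to the same node: 3 branches. Total: 4 + 3 = 7.

7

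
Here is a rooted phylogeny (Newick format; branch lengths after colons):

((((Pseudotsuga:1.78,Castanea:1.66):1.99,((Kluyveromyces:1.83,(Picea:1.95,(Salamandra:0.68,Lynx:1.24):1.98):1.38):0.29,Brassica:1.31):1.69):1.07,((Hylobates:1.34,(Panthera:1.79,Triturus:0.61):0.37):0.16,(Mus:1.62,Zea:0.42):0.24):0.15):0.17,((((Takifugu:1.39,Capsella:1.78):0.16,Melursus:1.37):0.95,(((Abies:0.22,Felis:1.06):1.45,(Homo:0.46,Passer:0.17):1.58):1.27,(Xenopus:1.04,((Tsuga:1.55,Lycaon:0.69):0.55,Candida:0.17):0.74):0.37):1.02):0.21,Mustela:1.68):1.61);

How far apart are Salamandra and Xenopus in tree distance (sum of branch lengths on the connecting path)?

The path runs Salamandra → … → MRCA → … → Xenopus; the MRCA is the root of the tree.
Branch lengths along that path: 0.68 + 1.98 + 1.38 + 0.29 + 1.69 + 1.07 + 0.17 + 1.61 + 0.21 + 1.02 + 0.37 + 1.04 = 11.51.

11.51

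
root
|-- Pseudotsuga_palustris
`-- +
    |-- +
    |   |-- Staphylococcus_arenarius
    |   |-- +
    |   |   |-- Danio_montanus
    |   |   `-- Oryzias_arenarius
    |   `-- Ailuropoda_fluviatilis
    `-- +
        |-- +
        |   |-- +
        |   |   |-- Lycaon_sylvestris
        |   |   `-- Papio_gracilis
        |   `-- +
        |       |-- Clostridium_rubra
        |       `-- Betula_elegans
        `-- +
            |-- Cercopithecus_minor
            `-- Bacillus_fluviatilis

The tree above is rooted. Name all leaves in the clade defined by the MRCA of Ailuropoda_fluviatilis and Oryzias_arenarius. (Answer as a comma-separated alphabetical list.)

Tracing Ailuropoda_fluviatilis: it sits inside (Staphylococcus_arenarius,(Danio_montanus,Oryzias_arenarius),Ailuropoda_fluviatilis).
Tracing Oryzias_arenarius: it sits inside (Danio_montanus,Oryzias_arenarius).
The smallest clade enclosing both is (Staphylococcus_arenarius,(Danio_montanus,Oryzias_arenarius),Ailuropoda_fluviatilis); the answer is its 4 terminal taxa in alphabetical order.

Ailuropoda_fluviatilis, Danio_montanus, Oryzias_arenarius, Staphylococcus_arenarius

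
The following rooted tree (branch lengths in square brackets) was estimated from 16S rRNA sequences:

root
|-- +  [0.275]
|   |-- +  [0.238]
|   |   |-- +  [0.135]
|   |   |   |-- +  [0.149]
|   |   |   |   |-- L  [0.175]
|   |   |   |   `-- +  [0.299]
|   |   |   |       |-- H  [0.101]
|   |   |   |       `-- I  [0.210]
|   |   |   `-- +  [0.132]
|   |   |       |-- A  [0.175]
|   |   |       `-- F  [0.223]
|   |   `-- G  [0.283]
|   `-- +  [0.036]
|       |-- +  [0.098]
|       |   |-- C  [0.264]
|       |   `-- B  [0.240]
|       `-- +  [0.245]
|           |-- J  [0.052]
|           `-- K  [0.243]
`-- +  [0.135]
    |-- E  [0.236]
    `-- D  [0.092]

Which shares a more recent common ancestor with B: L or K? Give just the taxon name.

K

The MRCA of B and K subtends ((C,B),(J,K)) (4 taxa).
The MRCA of B and L subtends ((((L,(H,I)),(A,F)),G),((C,B),(J,K))) (10 taxa).
The first is nested inside the second, so B shares a more recent common ancestor with K.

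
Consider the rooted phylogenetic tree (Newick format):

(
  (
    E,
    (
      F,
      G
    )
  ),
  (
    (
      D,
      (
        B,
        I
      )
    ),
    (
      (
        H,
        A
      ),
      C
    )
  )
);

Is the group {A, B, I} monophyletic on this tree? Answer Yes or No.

No

The MRCA of the listed taxa subtends ((D,(B,I)),((H,A),C)).
That clade also contains C, D, H, which are not in the proposed group, so the group is not monophyletic.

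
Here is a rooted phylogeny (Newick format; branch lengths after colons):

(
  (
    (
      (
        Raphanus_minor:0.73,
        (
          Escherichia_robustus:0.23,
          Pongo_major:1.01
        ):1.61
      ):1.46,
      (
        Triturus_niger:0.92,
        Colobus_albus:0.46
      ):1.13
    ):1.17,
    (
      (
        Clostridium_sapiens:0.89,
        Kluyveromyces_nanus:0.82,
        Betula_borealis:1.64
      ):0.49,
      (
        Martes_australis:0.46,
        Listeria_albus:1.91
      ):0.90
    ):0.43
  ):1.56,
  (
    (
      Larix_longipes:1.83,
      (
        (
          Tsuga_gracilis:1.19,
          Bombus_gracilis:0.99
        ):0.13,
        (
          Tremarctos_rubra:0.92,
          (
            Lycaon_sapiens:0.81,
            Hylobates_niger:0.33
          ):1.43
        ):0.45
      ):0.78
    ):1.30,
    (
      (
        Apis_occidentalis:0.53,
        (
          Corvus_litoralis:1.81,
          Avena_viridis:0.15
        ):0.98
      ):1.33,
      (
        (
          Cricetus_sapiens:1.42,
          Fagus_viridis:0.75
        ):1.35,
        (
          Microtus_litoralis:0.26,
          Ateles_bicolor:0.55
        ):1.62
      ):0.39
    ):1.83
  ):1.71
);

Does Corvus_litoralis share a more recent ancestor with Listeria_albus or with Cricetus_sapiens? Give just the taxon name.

The MRCA of Corvus_litoralis and Cricetus_sapiens subtends ((Apis_occidentalis,(Corvus_litoralis,Avena_viridis)),((Cricetus_sapiens,Fagus_viridis),(Microtus_litoralis,Ateles_bicolor))) (7 taxa).
The MRCA of Corvus_litoralis and Listeria_albus is the root, subtending the entire tree (23 taxa).
The first is nested inside the second, so Corvus_litoralis shares a more recent common ancestor with Cricetus_sapiens.

Cricetus_sapiens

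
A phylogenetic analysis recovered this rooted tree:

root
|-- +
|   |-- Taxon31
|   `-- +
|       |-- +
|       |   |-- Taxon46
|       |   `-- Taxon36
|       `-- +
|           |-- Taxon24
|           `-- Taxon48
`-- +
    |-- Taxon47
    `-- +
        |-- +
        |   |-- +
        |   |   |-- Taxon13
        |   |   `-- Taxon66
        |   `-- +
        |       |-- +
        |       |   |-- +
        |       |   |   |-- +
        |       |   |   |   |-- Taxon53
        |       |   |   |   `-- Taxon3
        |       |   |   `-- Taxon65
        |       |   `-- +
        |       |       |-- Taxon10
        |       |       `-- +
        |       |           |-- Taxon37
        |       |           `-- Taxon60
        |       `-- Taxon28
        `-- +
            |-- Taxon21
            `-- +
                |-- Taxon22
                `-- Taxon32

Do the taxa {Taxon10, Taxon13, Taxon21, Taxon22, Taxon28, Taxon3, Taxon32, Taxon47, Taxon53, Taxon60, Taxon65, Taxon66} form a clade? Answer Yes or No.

The MRCA of the listed taxa subtends (Taxon47,(((Taxon13,Taxon66),((((Taxon53,Taxon3),Taxon65),(Taxon10,(Taxon37,Taxon60))),Taxon28)),(Taxon21,(Taxon22,Taxon32)))).
That clade also contains Taxon37, which is not in the proposed group, so the group is not monophyletic.

No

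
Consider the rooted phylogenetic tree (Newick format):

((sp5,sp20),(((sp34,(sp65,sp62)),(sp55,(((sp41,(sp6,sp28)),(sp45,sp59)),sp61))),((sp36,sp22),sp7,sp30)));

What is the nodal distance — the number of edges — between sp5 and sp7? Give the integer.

5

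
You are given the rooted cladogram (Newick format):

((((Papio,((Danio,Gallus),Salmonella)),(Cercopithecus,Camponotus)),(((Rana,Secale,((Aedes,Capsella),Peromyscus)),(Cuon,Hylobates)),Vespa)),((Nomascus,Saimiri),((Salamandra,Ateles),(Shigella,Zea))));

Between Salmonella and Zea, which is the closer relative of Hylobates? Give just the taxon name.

The MRCA of Hylobates and Salmonella subtends (((Papio,((Danio,Gallus),Salmonella)),(Cercopithecus,Camponotus)),(((Rana,Secale,((Aedes,Capsella),Peromyscus)),(Cuon,Hylobates)),Vespa)) (14 taxa).
The MRCA of Hylobates and Zea is the root, subtending the entire tree (20 taxa).
The first is nested inside the second, so Hylobates shares a more recent common ancestor with Salmonella.

Salmonella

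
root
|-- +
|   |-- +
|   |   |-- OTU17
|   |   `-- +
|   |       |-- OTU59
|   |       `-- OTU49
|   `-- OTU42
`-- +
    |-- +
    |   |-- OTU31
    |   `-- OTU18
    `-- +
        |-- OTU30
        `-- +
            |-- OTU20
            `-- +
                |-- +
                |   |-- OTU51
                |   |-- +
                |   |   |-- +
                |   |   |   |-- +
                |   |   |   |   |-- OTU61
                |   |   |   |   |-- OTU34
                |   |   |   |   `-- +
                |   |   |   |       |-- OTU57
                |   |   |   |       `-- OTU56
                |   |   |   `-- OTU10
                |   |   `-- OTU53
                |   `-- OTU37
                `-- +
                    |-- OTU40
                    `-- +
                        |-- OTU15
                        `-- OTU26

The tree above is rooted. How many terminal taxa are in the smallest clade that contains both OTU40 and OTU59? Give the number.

The MRCA of OTU40 and OTU59 is the root, so the clade is the entire tree.
That clade contains 19 terminal taxa: OTU10, OTU15, OTU17, OTU18, OTU20, OTU26, OTU30, OTU31, OTU34, OTU37, OTU40, OTU42, OTU49, OTU51, OTU53, OTU56, OTU57, OTU59, OTU61.

19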